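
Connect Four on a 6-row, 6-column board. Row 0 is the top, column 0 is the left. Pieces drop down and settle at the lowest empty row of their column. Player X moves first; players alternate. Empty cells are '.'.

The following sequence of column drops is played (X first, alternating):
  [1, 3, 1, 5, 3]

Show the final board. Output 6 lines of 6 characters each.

Move 1: X drops in col 1, lands at row 5
Move 2: O drops in col 3, lands at row 5
Move 3: X drops in col 1, lands at row 4
Move 4: O drops in col 5, lands at row 5
Move 5: X drops in col 3, lands at row 4

Answer: ......
......
......
......
.X.X..
.X.O.O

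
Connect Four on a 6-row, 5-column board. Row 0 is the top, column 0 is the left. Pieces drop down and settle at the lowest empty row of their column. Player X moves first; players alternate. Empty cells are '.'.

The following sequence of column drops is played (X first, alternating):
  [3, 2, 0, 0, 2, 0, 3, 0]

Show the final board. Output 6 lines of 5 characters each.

Answer: .....
.....
O....
O....
O.XX.
X.OX.

Derivation:
Move 1: X drops in col 3, lands at row 5
Move 2: O drops in col 2, lands at row 5
Move 3: X drops in col 0, lands at row 5
Move 4: O drops in col 0, lands at row 4
Move 5: X drops in col 2, lands at row 4
Move 6: O drops in col 0, lands at row 3
Move 7: X drops in col 3, lands at row 4
Move 8: O drops in col 0, lands at row 2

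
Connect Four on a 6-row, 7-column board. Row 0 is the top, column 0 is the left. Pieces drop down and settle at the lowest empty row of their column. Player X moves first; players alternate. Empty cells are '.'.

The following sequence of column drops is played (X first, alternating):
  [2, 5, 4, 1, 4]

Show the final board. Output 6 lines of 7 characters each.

Move 1: X drops in col 2, lands at row 5
Move 2: O drops in col 5, lands at row 5
Move 3: X drops in col 4, lands at row 5
Move 4: O drops in col 1, lands at row 5
Move 5: X drops in col 4, lands at row 4

Answer: .......
.......
.......
.......
....X..
.OX.XO.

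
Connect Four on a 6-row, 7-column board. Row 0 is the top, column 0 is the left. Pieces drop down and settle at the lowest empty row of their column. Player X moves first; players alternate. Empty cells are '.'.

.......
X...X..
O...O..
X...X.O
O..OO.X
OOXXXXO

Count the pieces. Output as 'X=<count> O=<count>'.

X=9 O=9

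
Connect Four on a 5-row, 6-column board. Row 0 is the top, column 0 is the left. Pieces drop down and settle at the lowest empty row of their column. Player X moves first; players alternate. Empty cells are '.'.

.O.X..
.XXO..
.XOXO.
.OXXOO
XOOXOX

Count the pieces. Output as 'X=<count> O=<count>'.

X=10 O=10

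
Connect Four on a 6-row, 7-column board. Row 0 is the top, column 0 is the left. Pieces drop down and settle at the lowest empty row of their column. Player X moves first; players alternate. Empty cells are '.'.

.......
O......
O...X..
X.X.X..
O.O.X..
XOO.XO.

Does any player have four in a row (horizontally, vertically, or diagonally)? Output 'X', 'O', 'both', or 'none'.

X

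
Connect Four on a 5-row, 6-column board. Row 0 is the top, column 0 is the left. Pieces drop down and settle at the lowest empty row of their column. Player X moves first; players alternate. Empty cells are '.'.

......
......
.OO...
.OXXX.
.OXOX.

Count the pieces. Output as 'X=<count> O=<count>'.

X=5 O=5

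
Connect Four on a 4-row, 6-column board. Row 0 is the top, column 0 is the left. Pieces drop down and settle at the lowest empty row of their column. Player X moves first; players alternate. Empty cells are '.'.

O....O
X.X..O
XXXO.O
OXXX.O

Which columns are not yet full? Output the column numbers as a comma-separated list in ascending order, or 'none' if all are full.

col 0: top cell = 'O' → FULL
col 1: top cell = '.' → open
col 2: top cell = '.' → open
col 3: top cell = '.' → open
col 4: top cell = '.' → open
col 5: top cell = 'O' → FULL

Answer: 1,2,3,4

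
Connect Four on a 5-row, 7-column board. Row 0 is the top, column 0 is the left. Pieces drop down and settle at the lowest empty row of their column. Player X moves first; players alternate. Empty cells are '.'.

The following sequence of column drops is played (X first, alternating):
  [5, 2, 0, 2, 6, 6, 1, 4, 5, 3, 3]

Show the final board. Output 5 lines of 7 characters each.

Move 1: X drops in col 5, lands at row 4
Move 2: O drops in col 2, lands at row 4
Move 3: X drops in col 0, lands at row 4
Move 4: O drops in col 2, lands at row 3
Move 5: X drops in col 6, lands at row 4
Move 6: O drops in col 6, lands at row 3
Move 7: X drops in col 1, lands at row 4
Move 8: O drops in col 4, lands at row 4
Move 9: X drops in col 5, lands at row 3
Move 10: O drops in col 3, lands at row 4
Move 11: X drops in col 3, lands at row 3

Answer: .......
.......
.......
..OX.XO
XXOOOXX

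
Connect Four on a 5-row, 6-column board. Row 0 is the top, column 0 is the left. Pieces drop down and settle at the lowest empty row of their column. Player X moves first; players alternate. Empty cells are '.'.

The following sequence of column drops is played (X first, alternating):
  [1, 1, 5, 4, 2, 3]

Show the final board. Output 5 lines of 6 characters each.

Move 1: X drops in col 1, lands at row 4
Move 2: O drops in col 1, lands at row 3
Move 3: X drops in col 5, lands at row 4
Move 4: O drops in col 4, lands at row 4
Move 5: X drops in col 2, lands at row 4
Move 6: O drops in col 3, lands at row 4

Answer: ......
......
......
.O....
.XXOOX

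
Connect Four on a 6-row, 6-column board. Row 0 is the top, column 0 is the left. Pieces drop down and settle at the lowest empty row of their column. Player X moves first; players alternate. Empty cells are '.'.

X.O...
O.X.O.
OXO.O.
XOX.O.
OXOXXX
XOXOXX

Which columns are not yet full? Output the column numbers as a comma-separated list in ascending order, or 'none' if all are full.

Answer: 1,3,4,5

Derivation:
col 0: top cell = 'X' → FULL
col 1: top cell = '.' → open
col 2: top cell = 'O' → FULL
col 3: top cell = '.' → open
col 4: top cell = '.' → open
col 5: top cell = '.' → open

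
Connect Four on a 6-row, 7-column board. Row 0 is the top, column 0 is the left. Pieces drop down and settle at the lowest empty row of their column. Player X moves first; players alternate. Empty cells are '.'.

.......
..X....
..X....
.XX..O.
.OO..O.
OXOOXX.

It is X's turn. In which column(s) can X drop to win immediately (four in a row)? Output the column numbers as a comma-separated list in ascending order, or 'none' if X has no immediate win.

Answer: 2

Derivation:
col 0: drop X → no win
col 1: drop X → no win
col 2: drop X → WIN!
col 3: drop X → no win
col 4: drop X → no win
col 5: drop X → no win
col 6: drop X → no win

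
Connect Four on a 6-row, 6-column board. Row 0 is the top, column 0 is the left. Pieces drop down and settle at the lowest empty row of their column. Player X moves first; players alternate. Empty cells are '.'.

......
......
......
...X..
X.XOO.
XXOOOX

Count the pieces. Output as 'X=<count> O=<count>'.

X=6 O=5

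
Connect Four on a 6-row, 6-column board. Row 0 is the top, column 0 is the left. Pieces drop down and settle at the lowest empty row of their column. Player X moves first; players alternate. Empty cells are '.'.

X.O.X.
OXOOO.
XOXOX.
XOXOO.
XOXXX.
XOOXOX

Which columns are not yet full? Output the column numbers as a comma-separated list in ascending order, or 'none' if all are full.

Answer: 1,3,5

Derivation:
col 0: top cell = 'X' → FULL
col 1: top cell = '.' → open
col 2: top cell = 'O' → FULL
col 3: top cell = '.' → open
col 4: top cell = 'X' → FULL
col 5: top cell = '.' → open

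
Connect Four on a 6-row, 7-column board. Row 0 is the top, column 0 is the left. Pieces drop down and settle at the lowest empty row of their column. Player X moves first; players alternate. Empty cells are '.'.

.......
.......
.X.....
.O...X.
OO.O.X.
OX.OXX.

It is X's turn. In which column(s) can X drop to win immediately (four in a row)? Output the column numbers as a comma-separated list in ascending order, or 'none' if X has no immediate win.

Answer: 5

Derivation:
col 0: drop X → no win
col 1: drop X → no win
col 2: drop X → no win
col 3: drop X → no win
col 4: drop X → no win
col 5: drop X → WIN!
col 6: drop X → no win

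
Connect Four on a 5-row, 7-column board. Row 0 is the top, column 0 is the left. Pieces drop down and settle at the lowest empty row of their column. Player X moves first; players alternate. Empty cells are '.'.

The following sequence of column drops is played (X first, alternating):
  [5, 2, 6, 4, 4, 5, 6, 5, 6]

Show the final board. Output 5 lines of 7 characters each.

Move 1: X drops in col 5, lands at row 4
Move 2: O drops in col 2, lands at row 4
Move 3: X drops in col 6, lands at row 4
Move 4: O drops in col 4, lands at row 4
Move 5: X drops in col 4, lands at row 3
Move 6: O drops in col 5, lands at row 3
Move 7: X drops in col 6, lands at row 3
Move 8: O drops in col 5, lands at row 2
Move 9: X drops in col 6, lands at row 2

Answer: .......
.......
.....OX
....XOX
..O.OXX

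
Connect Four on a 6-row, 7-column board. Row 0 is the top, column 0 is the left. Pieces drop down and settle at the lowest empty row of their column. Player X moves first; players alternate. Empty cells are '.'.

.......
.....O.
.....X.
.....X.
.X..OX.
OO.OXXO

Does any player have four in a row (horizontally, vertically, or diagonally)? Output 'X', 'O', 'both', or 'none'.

X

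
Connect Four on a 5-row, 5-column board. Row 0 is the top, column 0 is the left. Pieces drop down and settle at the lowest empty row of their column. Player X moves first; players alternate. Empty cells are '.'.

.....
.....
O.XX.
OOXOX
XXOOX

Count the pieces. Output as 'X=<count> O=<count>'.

X=7 O=6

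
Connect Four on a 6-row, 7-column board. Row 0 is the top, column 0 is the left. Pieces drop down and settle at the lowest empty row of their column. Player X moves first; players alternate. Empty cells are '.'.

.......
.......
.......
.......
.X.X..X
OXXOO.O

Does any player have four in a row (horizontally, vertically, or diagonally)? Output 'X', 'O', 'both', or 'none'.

none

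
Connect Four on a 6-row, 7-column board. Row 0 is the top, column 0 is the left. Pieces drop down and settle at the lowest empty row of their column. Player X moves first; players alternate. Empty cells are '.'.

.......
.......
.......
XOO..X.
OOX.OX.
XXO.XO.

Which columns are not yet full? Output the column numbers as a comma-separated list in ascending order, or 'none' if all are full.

Answer: 0,1,2,3,4,5,6

Derivation:
col 0: top cell = '.' → open
col 1: top cell = '.' → open
col 2: top cell = '.' → open
col 3: top cell = '.' → open
col 4: top cell = '.' → open
col 5: top cell = '.' → open
col 6: top cell = '.' → open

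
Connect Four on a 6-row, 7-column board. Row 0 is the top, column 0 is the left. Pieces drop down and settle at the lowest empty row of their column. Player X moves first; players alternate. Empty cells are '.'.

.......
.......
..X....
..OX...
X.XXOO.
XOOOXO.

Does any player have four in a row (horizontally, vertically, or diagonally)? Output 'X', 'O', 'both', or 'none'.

none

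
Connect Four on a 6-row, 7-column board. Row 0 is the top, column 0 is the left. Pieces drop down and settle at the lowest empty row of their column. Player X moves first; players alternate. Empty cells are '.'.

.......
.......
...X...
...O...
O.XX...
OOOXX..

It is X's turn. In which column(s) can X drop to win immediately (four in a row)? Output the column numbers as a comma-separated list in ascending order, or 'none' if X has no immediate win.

Answer: none

Derivation:
col 0: drop X → no win
col 1: drop X → no win
col 2: drop X → no win
col 3: drop X → no win
col 4: drop X → no win
col 5: drop X → no win
col 6: drop X → no win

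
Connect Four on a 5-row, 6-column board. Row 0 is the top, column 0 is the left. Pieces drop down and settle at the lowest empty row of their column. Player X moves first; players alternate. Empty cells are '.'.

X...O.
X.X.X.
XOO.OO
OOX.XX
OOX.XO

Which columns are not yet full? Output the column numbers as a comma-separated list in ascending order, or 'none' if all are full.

col 0: top cell = 'X' → FULL
col 1: top cell = '.' → open
col 2: top cell = '.' → open
col 3: top cell = '.' → open
col 4: top cell = 'O' → FULL
col 5: top cell = '.' → open

Answer: 1,2,3,5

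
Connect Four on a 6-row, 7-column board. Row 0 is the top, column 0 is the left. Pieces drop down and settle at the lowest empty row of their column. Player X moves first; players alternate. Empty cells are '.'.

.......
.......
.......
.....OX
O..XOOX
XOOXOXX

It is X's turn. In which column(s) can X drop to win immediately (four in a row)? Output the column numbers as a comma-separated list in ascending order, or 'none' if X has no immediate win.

Answer: 6

Derivation:
col 0: drop X → no win
col 1: drop X → no win
col 2: drop X → no win
col 3: drop X → no win
col 4: drop X → no win
col 5: drop X → no win
col 6: drop X → WIN!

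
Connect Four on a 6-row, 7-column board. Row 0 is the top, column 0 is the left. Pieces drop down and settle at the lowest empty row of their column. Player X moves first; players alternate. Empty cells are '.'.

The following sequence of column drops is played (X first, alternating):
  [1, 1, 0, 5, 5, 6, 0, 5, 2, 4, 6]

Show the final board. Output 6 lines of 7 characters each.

Move 1: X drops in col 1, lands at row 5
Move 2: O drops in col 1, lands at row 4
Move 3: X drops in col 0, lands at row 5
Move 4: O drops in col 5, lands at row 5
Move 5: X drops in col 5, lands at row 4
Move 6: O drops in col 6, lands at row 5
Move 7: X drops in col 0, lands at row 4
Move 8: O drops in col 5, lands at row 3
Move 9: X drops in col 2, lands at row 5
Move 10: O drops in col 4, lands at row 5
Move 11: X drops in col 6, lands at row 4

Answer: .......
.......
.......
.....O.
XO...XX
XXX.OOO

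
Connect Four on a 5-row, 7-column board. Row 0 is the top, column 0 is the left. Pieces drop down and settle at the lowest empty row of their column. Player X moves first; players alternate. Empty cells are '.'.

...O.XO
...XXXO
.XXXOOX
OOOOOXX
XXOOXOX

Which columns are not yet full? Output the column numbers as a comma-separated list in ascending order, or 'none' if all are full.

col 0: top cell = '.' → open
col 1: top cell = '.' → open
col 2: top cell = '.' → open
col 3: top cell = 'O' → FULL
col 4: top cell = '.' → open
col 5: top cell = 'X' → FULL
col 6: top cell = 'O' → FULL

Answer: 0,1,2,4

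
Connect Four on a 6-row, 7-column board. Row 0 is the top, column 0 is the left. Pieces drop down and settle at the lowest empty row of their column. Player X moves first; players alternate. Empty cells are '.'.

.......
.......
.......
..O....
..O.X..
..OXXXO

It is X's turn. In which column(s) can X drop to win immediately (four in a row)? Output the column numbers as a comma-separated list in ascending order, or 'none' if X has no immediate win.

Answer: none

Derivation:
col 0: drop X → no win
col 1: drop X → no win
col 2: drop X → no win
col 3: drop X → no win
col 4: drop X → no win
col 5: drop X → no win
col 6: drop X → no win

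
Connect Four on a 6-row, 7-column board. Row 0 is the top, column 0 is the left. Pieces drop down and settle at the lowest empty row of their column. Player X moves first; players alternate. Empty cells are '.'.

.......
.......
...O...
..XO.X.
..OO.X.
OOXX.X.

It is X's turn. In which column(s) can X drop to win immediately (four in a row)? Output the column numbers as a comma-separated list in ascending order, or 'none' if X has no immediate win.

col 0: drop X → no win
col 1: drop X → no win
col 2: drop X → no win
col 3: drop X → no win
col 4: drop X → WIN!
col 5: drop X → WIN!
col 6: drop X → no win

Answer: 4,5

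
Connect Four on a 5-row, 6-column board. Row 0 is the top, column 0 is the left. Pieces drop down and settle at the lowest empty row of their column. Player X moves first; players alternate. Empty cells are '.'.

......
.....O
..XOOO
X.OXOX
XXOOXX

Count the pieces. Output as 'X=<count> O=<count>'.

X=8 O=8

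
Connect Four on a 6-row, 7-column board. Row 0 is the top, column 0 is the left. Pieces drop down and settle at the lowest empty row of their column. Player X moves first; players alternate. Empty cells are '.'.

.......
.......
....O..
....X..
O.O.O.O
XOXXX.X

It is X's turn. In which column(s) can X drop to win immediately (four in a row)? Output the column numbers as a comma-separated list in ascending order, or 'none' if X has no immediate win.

Answer: 5

Derivation:
col 0: drop X → no win
col 1: drop X → no win
col 2: drop X → no win
col 3: drop X → no win
col 4: drop X → no win
col 5: drop X → WIN!
col 6: drop X → no win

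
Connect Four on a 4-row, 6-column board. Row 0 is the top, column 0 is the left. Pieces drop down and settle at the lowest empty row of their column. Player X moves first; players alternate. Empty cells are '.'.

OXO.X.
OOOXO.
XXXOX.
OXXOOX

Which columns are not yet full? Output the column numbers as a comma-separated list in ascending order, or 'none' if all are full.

Answer: 3,5

Derivation:
col 0: top cell = 'O' → FULL
col 1: top cell = 'X' → FULL
col 2: top cell = 'O' → FULL
col 3: top cell = '.' → open
col 4: top cell = 'X' → FULL
col 5: top cell = '.' → open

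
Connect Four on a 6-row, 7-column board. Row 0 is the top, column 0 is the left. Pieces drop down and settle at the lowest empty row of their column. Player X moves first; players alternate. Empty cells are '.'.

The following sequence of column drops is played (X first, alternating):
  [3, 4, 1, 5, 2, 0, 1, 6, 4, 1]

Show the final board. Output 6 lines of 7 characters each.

Answer: .......
.......
.......
.O.....
.X..X..
OXXXOOO

Derivation:
Move 1: X drops in col 3, lands at row 5
Move 2: O drops in col 4, lands at row 5
Move 3: X drops in col 1, lands at row 5
Move 4: O drops in col 5, lands at row 5
Move 5: X drops in col 2, lands at row 5
Move 6: O drops in col 0, lands at row 5
Move 7: X drops in col 1, lands at row 4
Move 8: O drops in col 6, lands at row 5
Move 9: X drops in col 4, lands at row 4
Move 10: O drops in col 1, lands at row 3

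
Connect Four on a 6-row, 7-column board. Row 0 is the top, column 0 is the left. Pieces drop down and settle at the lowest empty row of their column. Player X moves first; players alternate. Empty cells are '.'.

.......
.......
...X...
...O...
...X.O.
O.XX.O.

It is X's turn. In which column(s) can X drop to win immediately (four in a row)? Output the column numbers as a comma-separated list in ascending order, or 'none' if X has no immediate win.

Answer: none

Derivation:
col 0: drop X → no win
col 1: drop X → no win
col 2: drop X → no win
col 3: drop X → no win
col 4: drop X → no win
col 5: drop X → no win
col 6: drop X → no win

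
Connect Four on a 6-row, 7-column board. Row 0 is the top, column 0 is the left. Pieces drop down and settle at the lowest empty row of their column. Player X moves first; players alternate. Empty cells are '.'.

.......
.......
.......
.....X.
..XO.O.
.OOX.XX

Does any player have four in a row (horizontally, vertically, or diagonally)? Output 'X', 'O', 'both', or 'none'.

none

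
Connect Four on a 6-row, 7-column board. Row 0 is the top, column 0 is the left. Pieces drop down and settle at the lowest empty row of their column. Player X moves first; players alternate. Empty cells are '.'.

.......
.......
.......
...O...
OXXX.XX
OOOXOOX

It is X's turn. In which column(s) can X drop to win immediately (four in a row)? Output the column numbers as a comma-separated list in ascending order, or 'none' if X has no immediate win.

col 0: drop X → no win
col 1: drop X → no win
col 2: drop X → no win
col 3: drop X → no win
col 4: drop X → WIN!
col 5: drop X → no win
col 6: drop X → no win

Answer: 4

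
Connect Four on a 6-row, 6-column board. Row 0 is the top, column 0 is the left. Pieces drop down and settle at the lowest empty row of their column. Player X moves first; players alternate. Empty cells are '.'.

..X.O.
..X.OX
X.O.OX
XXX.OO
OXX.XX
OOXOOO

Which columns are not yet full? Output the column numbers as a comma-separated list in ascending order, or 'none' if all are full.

col 0: top cell = '.' → open
col 1: top cell = '.' → open
col 2: top cell = 'X' → FULL
col 3: top cell = '.' → open
col 4: top cell = 'O' → FULL
col 5: top cell = '.' → open

Answer: 0,1,3,5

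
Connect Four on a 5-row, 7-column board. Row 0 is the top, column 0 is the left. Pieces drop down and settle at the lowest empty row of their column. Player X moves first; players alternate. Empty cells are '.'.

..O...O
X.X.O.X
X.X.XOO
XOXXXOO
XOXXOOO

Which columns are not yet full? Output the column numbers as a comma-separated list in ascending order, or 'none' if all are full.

col 0: top cell = '.' → open
col 1: top cell = '.' → open
col 2: top cell = 'O' → FULL
col 3: top cell = '.' → open
col 4: top cell = '.' → open
col 5: top cell = '.' → open
col 6: top cell = 'O' → FULL

Answer: 0,1,3,4,5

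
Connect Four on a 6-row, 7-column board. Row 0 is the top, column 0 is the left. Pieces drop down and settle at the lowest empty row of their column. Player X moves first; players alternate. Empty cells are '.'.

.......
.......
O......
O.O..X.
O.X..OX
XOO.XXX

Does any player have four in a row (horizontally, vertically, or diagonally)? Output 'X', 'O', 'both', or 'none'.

none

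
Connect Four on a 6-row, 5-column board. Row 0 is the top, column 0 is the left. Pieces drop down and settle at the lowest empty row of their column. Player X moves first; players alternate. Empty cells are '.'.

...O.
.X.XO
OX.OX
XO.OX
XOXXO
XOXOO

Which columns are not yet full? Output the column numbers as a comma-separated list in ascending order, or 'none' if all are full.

Answer: 0,1,2,4

Derivation:
col 0: top cell = '.' → open
col 1: top cell = '.' → open
col 2: top cell = '.' → open
col 3: top cell = 'O' → FULL
col 4: top cell = '.' → open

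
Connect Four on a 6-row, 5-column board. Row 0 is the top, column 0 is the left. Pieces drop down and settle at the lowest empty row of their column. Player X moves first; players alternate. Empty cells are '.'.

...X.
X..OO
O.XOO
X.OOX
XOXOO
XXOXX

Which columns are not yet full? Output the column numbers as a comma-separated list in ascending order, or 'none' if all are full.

Answer: 0,1,2,4

Derivation:
col 0: top cell = '.' → open
col 1: top cell = '.' → open
col 2: top cell = '.' → open
col 3: top cell = 'X' → FULL
col 4: top cell = '.' → open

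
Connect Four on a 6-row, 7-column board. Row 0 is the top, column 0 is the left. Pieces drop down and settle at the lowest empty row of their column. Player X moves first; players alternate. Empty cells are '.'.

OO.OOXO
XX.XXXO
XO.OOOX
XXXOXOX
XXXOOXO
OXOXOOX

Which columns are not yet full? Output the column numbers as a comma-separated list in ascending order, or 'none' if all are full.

Answer: 2

Derivation:
col 0: top cell = 'O' → FULL
col 1: top cell = 'O' → FULL
col 2: top cell = '.' → open
col 3: top cell = 'O' → FULL
col 4: top cell = 'O' → FULL
col 5: top cell = 'X' → FULL
col 6: top cell = 'O' → FULL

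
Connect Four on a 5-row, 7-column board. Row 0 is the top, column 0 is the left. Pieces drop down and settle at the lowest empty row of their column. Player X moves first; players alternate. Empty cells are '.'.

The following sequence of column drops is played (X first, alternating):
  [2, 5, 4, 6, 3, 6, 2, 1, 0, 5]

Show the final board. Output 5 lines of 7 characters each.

Answer: .......
.......
.......
..X..OO
XOXXXOO

Derivation:
Move 1: X drops in col 2, lands at row 4
Move 2: O drops in col 5, lands at row 4
Move 3: X drops in col 4, lands at row 4
Move 4: O drops in col 6, lands at row 4
Move 5: X drops in col 3, lands at row 4
Move 6: O drops in col 6, lands at row 3
Move 7: X drops in col 2, lands at row 3
Move 8: O drops in col 1, lands at row 4
Move 9: X drops in col 0, lands at row 4
Move 10: O drops in col 5, lands at row 3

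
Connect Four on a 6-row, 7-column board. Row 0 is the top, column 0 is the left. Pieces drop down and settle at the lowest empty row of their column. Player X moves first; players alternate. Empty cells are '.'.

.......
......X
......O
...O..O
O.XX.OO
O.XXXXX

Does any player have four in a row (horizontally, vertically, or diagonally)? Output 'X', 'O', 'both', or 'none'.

X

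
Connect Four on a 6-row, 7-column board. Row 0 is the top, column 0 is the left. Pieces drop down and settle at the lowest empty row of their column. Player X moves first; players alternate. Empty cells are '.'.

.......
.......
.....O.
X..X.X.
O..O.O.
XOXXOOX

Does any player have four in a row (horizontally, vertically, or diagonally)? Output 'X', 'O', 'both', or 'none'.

none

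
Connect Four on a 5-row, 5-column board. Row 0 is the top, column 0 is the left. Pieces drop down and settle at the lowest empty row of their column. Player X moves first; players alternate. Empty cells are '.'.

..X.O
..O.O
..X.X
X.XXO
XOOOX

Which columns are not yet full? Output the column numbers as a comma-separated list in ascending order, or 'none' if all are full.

col 0: top cell = '.' → open
col 1: top cell = '.' → open
col 2: top cell = 'X' → FULL
col 3: top cell = '.' → open
col 4: top cell = 'O' → FULL

Answer: 0,1,3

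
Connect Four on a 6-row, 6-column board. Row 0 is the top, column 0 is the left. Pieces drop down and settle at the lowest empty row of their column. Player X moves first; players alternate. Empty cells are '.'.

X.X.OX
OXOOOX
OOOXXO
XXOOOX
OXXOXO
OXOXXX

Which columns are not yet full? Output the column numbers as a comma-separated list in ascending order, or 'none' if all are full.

col 0: top cell = 'X' → FULL
col 1: top cell = '.' → open
col 2: top cell = 'X' → FULL
col 3: top cell = '.' → open
col 4: top cell = 'O' → FULL
col 5: top cell = 'X' → FULL

Answer: 1,3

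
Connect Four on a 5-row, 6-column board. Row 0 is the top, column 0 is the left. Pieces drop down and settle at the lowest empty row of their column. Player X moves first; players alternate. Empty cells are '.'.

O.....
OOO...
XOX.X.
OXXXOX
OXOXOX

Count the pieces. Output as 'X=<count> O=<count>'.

X=10 O=10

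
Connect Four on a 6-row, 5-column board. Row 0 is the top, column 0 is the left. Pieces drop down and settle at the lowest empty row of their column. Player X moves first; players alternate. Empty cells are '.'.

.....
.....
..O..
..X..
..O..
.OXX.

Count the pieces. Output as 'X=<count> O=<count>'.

X=3 O=3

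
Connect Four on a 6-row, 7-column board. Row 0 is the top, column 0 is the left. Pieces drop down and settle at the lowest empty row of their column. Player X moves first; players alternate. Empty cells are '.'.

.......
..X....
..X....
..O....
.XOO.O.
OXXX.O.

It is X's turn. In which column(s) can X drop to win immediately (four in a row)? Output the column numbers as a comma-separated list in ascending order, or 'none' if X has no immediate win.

col 0: drop X → no win
col 1: drop X → no win
col 2: drop X → no win
col 3: drop X → no win
col 4: drop X → WIN!
col 5: drop X → no win
col 6: drop X → no win

Answer: 4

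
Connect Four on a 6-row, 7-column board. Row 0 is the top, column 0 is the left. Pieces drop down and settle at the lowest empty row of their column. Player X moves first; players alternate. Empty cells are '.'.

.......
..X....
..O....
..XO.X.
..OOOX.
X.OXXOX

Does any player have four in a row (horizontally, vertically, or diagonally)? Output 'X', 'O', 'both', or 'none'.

O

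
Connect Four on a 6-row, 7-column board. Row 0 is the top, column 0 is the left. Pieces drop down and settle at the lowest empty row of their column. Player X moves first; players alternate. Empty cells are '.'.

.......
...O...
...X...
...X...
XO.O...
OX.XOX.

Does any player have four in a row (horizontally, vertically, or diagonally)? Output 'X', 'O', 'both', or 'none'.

none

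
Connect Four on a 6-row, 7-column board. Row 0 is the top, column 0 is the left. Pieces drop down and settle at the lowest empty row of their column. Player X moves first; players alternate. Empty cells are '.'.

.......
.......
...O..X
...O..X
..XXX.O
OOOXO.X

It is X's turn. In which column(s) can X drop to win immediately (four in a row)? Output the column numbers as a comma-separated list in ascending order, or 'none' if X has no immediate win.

col 0: drop X → no win
col 1: drop X → WIN!
col 2: drop X → no win
col 3: drop X → no win
col 4: drop X → no win
col 5: drop X → no win
col 6: drop X → no win

Answer: 1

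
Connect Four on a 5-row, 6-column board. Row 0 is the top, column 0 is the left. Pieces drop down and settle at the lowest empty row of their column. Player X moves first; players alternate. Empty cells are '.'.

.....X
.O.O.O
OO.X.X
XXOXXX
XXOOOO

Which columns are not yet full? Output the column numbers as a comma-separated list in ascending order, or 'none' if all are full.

col 0: top cell = '.' → open
col 1: top cell = '.' → open
col 2: top cell = '.' → open
col 3: top cell = '.' → open
col 4: top cell = '.' → open
col 5: top cell = 'X' → FULL

Answer: 0,1,2,3,4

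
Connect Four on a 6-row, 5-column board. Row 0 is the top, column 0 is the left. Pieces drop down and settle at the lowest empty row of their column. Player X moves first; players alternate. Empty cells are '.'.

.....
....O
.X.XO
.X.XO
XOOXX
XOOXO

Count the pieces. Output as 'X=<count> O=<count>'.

X=9 O=8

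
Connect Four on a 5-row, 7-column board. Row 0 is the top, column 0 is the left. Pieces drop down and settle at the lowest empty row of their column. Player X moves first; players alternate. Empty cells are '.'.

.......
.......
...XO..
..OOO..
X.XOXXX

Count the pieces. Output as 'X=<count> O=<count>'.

X=6 O=5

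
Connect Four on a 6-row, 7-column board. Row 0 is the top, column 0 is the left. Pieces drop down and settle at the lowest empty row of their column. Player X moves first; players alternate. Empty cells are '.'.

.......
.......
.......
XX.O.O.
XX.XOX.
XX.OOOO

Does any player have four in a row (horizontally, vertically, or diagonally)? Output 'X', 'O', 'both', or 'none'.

O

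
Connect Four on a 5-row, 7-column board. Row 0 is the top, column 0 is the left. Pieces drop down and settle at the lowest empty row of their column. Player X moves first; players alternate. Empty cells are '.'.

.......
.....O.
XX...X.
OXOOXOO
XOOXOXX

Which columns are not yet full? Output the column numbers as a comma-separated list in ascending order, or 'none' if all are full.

col 0: top cell = '.' → open
col 1: top cell = '.' → open
col 2: top cell = '.' → open
col 3: top cell = '.' → open
col 4: top cell = '.' → open
col 5: top cell = '.' → open
col 6: top cell = '.' → open

Answer: 0,1,2,3,4,5,6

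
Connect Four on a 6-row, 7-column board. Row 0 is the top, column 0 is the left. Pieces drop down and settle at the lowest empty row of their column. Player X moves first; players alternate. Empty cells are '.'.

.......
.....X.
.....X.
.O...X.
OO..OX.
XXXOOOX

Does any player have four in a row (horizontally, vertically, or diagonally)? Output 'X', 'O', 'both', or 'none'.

X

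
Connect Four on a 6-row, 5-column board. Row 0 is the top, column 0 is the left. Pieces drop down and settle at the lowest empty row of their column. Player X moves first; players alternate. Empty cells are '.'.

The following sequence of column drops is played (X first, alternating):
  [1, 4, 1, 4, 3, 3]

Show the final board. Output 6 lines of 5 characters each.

Move 1: X drops in col 1, lands at row 5
Move 2: O drops in col 4, lands at row 5
Move 3: X drops in col 1, lands at row 4
Move 4: O drops in col 4, lands at row 4
Move 5: X drops in col 3, lands at row 5
Move 6: O drops in col 3, lands at row 4

Answer: .....
.....
.....
.....
.X.OO
.X.XO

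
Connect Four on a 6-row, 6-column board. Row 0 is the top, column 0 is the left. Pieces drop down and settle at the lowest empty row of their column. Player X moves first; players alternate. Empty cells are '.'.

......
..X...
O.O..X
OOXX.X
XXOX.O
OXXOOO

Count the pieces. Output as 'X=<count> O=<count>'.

X=10 O=10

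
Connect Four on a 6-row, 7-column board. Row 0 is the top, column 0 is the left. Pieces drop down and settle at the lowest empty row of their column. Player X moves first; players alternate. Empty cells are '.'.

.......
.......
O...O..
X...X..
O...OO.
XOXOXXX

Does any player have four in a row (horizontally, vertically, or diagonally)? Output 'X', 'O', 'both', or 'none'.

none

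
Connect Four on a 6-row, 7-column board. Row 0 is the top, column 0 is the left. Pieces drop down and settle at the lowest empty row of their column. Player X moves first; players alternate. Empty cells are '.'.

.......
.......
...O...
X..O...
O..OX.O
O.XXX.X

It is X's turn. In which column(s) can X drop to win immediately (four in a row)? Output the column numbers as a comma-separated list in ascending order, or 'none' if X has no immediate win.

col 0: drop X → no win
col 1: drop X → WIN!
col 2: drop X → no win
col 3: drop X → no win
col 4: drop X → no win
col 5: drop X → WIN!
col 6: drop X → no win

Answer: 1,5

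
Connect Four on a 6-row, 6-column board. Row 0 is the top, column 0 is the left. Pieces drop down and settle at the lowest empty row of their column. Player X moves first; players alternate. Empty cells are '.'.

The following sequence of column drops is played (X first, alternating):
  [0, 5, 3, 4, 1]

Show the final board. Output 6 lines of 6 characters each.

Answer: ......
......
......
......
......
XX.XOO

Derivation:
Move 1: X drops in col 0, lands at row 5
Move 2: O drops in col 5, lands at row 5
Move 3: X drops in col 3, lands at row 5
Move 4: O drops in col 4, lands at row 5
Move 5: X drops in col 1, lands at row 5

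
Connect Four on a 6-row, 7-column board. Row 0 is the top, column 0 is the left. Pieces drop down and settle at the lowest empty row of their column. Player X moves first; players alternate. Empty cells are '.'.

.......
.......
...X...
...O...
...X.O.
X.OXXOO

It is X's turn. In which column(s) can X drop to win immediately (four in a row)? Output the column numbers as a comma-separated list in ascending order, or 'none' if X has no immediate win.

Answer: none

Derivation:
col 0: drop X → no win
col 1: drop X → no win
col 2: drop X → no win
col 3: drop X → no win
col 4: drop X → no win
col 5: drop X → no win
col 6: drop X → no win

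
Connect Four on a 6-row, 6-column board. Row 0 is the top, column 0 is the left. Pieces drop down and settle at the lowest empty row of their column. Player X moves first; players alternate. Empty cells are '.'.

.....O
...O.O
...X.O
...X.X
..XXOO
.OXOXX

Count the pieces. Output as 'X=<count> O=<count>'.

X=8 O=8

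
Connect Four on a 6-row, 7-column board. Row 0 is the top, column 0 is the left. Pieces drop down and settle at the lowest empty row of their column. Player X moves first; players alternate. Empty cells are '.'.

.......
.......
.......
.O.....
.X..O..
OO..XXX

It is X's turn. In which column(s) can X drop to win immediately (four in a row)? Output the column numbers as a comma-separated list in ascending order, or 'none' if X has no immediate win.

Answer: 3

Derivation:
col 0: drop X → no win
col 1: drop X → no win
col 2: drop X → no win
col 3: drop X → WIN!
col 4: drop X → no win
col 5: drop X → no win
col 6: drop X → no win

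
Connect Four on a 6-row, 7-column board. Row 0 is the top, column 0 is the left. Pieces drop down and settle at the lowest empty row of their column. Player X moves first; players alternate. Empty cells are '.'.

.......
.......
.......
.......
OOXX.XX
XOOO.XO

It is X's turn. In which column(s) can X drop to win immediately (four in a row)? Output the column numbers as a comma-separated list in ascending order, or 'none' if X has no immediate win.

col 0: drop X → no win
col 1: drop X → no win
col 2: drop X → no win
col 3: drop X → no win
col 4: drop X → no win
col 5: drop X → no win
col 6: drop X → no win

Answer: none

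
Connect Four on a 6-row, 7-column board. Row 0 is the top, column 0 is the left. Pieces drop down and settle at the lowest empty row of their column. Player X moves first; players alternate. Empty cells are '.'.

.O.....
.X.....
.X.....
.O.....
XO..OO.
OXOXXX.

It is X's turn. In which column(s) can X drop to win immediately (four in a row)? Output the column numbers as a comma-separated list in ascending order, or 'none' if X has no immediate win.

Answer: 6

Derivation:
col 0: drop X → no win
col 2: drop X → no win
col 3: drop X → no win
col 4: drop X → no win
col 5: drop X → no win
col 6: drop X → WIN!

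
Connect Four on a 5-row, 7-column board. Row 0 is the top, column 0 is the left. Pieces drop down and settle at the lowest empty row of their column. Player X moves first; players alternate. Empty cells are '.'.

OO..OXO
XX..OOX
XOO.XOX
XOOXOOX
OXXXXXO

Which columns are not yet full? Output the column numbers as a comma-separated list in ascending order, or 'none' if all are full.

col 0: top cell = 'O' → FULL
col 1: top cell = 'O' → FULL
col 2: top cell = '.' → open
col 3: top cell = '.' → open
col 4: top cell = 'O' → FULL
col 5: top cell = 'X' → FULL
col 6: top cell = 'O' → FULL

Answer: 2,3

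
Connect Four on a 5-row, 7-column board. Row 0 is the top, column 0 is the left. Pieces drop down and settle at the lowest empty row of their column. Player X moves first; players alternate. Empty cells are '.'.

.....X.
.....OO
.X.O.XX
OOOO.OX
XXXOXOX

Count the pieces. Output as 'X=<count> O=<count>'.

X=10 O=10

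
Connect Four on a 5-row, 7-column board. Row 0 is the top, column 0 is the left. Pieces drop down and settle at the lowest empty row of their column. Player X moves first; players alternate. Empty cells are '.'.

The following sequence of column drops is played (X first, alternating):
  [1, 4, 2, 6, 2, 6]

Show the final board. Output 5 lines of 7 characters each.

Move 1: X drops in col 1, lands at row 4
Move 2: O drops in col 4, lands at row 4
Move 3: X drops in col 2, lands at row 4
Move 4: O drops in col 6, lands at row 4
Move 5: X drops in col 2, lands at row 3
Move 6: O drops in col 6, lands at row 3

Answer: .......
.......
.......
..X...O
.XX.O.O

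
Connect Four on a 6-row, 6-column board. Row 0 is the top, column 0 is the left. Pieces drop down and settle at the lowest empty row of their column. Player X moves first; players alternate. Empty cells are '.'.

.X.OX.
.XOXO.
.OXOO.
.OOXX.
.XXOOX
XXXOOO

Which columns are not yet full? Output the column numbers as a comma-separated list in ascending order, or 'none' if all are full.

Answer: 0,2,5

Derivation:
col 0: top cell = '.' → open
col 1: top cell = 'X' → FULL
col 2: top cell = '.' → open
col 3: top cell = 'O' → FULL
col 4: top cell = 'X' → FULL
col 5: top cell = '.' → open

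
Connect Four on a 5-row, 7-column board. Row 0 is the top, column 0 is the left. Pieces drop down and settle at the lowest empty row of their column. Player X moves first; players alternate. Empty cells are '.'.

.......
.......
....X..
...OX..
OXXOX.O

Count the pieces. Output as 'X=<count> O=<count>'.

X=5 O=4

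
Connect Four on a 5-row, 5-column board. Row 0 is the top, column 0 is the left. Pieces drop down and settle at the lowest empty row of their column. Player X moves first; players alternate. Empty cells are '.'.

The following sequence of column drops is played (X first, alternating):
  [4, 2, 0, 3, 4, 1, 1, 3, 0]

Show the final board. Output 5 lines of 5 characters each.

Move 1: X drops in col 4, lands at row 4
Move 2: O drops in col 2, lands at row 4
Move 3: X drops in col 0, lands at row 4
Move 4: O drops in col 3, lands at row 4
Move 5: X drops in col 4, lands at row 3
Move 6: O drops in col 1, lands at row 4
Move 7: X drops in col 1, lands at row 3
Move 8: O drops in col 3, lands at row 3
Move 9: X drops in col 0, lands at row 3

Answer: .....
.....
.....
XX.OX
XOOOX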